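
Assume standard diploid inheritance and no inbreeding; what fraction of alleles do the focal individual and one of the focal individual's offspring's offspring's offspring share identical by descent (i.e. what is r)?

0.125

Each parent–offspring link contributes a factor of 1/2, and independent paths through distinct common ancestors add.
Three parent–offspring links: r = (1/2)^3 = 1/8.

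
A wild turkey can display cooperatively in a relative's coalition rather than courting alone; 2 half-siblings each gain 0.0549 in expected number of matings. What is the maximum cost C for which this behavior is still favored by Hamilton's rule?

r to a half-sibling = 1/4 (half-sibs share one parent — one path of length 2: r = (1/2)^2 = 1/4).
Hamilton's rule: n·r·B > C, so the trait is favored while C < n·r·B = 2·0.25·0.0549 = 0.02745.

0.02745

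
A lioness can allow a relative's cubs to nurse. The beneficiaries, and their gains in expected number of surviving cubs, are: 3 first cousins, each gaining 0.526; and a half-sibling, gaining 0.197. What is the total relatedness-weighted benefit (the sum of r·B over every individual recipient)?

0.2465

r to a first cousin = 0.125 (first cousins share one grandparent pair — two paths of length 4: r = 2·(1/2)^4 = 1/8).
r to a half-sibling = 1/4 (half-sibs share one parent — one path of length 2: r = (1/2)^2 = 1/4).
Summing one r·B term per recipient: 3·0.125·0.526 + 1·0.25·0.197 = 0.2465.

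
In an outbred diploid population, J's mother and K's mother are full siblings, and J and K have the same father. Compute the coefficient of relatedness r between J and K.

Independent pedigree routes through distinct common ancestors add.
J and K are related in two ways: first cousins through their mothers (r = 1/8) and half-sibs through their shared father (r = 1/4).
r = 1/8 + 1/4 = 3/8 = 0.375.

0.375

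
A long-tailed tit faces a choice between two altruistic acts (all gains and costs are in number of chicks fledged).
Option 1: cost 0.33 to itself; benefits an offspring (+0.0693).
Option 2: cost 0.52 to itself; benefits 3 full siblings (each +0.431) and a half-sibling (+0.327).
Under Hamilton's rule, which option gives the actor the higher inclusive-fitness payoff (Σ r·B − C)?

Option 2

Option 1: r to an offspring = 0.5.
Option 1: Σ r·B − C = (1·0.5·0.0693) − 0.33 = -0.29535.
Option 2: r to a full sibling = 0.5.
Option 2: r to a half-sibling = 0.25.
Option 2: Σ r·B − C = (3·0.5·0.431 + 1·0.25·0.327) − 0.52 = 0.20825.
Option 2 has the higher net inclusive-fitness payoff.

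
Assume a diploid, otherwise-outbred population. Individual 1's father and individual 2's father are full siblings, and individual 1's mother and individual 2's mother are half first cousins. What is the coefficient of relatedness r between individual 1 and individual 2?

0.140625

With two independent routes of shared ancestry, r is the sum of the two contributions.
Individual 1 and individual 2 are related in two ways: first cousins through their fathers (r = 1/8) and half second cousins through their mothers (r = 1/64).
r = 1/8 + 1/64 = 0.140625.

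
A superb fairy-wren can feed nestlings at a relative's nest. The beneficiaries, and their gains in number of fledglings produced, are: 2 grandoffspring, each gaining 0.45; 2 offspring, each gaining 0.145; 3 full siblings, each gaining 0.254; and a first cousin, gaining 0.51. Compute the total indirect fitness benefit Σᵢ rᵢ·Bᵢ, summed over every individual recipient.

0.81475

r to a grandoffspring = 0.25 (two parent–offspring links: r = (1/2)^2 = 1/4).
r to an offspring = 1/2 (one parent–offspring link: r = (1/2)^1 = 1/2).
r to a full sibling = 1/2 (full sibs share both parents — two paths of length 2: r = 2·(1/2)^2 = 1/2).
r to a first cousin = 0.125 (first cousins share one grandparent pair — two paths of length 4: r = 2·(1/2)^4 = 1/8).
Summing one r·B term per recipient: 2·0.25·0.45 + 2·0.5·0.145 + 3·0.5·0.254 + 1·0.125·0.51 = 0.81475.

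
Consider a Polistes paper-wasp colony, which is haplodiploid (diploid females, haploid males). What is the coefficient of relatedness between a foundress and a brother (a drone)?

0.25

Her haploid brother carries none of their father's genes and a random half of their mother's genome; that half matches the maternal half of her own genome with probability 1/2: r = 1/2 · 1/2 = 1/4.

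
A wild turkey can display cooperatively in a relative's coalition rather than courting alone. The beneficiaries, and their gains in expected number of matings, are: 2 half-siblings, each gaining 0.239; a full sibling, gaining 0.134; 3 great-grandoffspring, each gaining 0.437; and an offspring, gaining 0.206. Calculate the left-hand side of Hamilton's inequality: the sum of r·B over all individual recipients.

0.453375

r to a half-sibling = 1/4 (half-sibs share one parent — one path of length 2: r = (1/2)^2 = 1/4).
r to a full sibling = 1/2 (full sibs share both parents — two paths of length 2: r = 2·(1/2)^2 = 1/2).
r to a great-grandoffspring = 0.125 (three parent–offspring links: r = (1/2)^3 = 1/8).
r to an offspring = 1/2 (one parent–offspring link: r = (1/2)^1 = 1/2).
Summing one r·B term per recipient: 2·0.25·0.239 + 1·0.5·0.134 + 3·0.125·0.437 + 1·0.5·0.206 = 0.453375.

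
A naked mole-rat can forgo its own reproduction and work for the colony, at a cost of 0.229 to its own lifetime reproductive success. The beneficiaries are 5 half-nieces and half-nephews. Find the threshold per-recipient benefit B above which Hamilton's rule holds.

r to a half-niece or half-nephew = 1/8 (half-aunt/uncle↔niece/nephew: one path of length 3: r = (1/2)^3 = 1/8).
Hamilton's rule with n recipients of equal r: n·r·B > C, so B > C/(n·r) = 0.229/(5·0.125) = 0.3664.

0.3664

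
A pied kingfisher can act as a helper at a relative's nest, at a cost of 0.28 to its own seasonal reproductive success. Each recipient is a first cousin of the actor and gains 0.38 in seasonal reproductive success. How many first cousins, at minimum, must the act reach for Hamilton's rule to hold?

6

r to a first cousin = 0.125 (first cousins share one grandparent pair — two paths of length 4: r = 2·(1/2)^4 = 1/8).
Hamilton's rule: n·r·B > C  ⇒  n > C/(r·B) = 0.28/(0.125·0.38) = 5.895.
The smallest integer exceeding 5.895 is 6.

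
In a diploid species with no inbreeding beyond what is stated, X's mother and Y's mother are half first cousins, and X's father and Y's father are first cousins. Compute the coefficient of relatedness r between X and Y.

0.046875

Independent pedigree routes through distinct common ancestors add.
X and Y are related in two ways: half second cousins through their mothers (r = 1/64) and second cousins through their fathers (r = 1/32).
r = 1/64 + 1/32 = 3/64 = 0.046875.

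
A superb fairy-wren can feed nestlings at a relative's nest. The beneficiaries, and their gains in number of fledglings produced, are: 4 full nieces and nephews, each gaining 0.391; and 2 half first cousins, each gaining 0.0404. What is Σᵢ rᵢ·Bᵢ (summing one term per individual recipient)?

0.39605

r to a full niece or nephew = 0.25 (full aunt/uncle↔niece/nephew: two paths of length 3 through the shared grandparent pair: r = 2·(1/2)^3 = 1/4).
r to a half first cousin = 1/16 (half first cousins share one grandparent — one path of length 4: r = (1/2)^4 = 1/16).
Summing one r·B term per recipient: 4·0.25·0.391 + 2·0.0625·0.0404 = 0.39605.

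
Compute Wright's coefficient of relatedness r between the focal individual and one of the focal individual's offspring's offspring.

Each parent–offspring link contributes a factor of 1/2, and independent paths through distinct common ancestors add.
Two parent–offspring links: r = (1/2)^2 = 1/4.

0.25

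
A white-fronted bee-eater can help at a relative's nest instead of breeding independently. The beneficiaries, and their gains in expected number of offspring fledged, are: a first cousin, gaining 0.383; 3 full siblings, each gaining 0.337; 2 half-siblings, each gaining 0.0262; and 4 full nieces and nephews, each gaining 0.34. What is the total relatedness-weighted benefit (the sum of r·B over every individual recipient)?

0.906475

r to a first cousin = 0.125 (first cousins share one grandparent pair — two paths of length 4: r = 2·(1/2)^4 = 1/8).
r to a full sibling = 1/2 (full sibs share both parents — two paths of length 2: r = 2·(1/2)^2 = 1/2).
r to a half-sibling = 1/4 (half-sibs share one parent — one path of length 2: r = (1/2)^2 = 1/4).
r to a full niece or nephew = 0.25 (full aunt/uncle↔niece/nephew: two paths of length 3 through the shared grandparent pair: r = 2·(1/2)^3 = 1/4).
Summing one r·B term per recipient: 1·0.125·0.383 + 3·0.5·0.337 + 2·0.25·0.0262 + 4·0.25·0.34 = 0.906475.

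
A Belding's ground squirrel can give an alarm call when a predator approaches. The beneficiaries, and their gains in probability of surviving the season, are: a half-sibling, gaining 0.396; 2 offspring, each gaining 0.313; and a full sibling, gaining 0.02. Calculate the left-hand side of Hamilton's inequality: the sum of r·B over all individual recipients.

r to a half-sibling = 0.25 (half-sibs share one parent — one path of length 2: r = (1/2)^2 = 1/4).
r to an offspring = 1/2 (one parent–offspring link: r = (1/2)^1 = 1/2).
r to a full sibling = 1/2 (full sibs share both parents — two paths of length 2: r = 2·(1/2)^2 = 1/2).
Summing one r·B term per recipient: 1·0.25·0.396 + 2·0.5·0.313 + 1·0.5·0.02 = 0.422.

0.422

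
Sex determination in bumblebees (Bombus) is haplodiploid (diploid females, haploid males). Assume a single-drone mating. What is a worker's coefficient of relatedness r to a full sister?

Haplodiploid full sisters inherit their father's entire haploid genome identically (contributing 1/2) and on average half of their mother's contribution (1/2 · 1/2 = 1/4); r = 1/2 + 1/4 = 3/4.

0.75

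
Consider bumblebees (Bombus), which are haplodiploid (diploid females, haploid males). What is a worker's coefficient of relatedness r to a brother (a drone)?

Her haploid brother carries none of their father's genes and a random half of their mother's genome; that half matches the maternal half of her own genome with probability 1/2: r = 1/2 · 1/2 = 1/4.

0.25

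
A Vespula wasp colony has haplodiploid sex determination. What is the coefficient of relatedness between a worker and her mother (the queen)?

0.5

One meiotic link between diploid queen and diploid daughter: r = 1/2.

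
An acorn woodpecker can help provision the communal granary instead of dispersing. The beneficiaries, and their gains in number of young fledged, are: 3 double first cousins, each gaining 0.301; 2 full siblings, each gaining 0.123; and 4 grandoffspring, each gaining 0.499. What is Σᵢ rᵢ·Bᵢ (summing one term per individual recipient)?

0.84775

r to a double first cousin = 1/4 (double first cousins share both grandparent pairs — four paths of length 4: r = 4·(1/2)^4 = 1/4).
r to a full sibling = 0.5 (full sibs share both parents — two paths of length 2: r = 2·(1/2)^2 = 1/2).
r to a grandoffspring = 0.25 (two parent–offspring links: r = (1/2)^2 = 1/4).
Summing one r·B term per recipient: 3·0.25·0.301 + 2·0.5·0.123 + 4·0.25·0.499 = 0.84775.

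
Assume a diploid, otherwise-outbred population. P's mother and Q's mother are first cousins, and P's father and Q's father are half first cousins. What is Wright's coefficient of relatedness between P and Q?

Relatedness sums over independent paths through distinct common ancestors.
P and Q are related in two ways: second cousins through their mothers (r = 1/32) and half second cousins through their fathers (r = 1/64).
r = 1/32 + 1/64 = 0.046875.

0.046875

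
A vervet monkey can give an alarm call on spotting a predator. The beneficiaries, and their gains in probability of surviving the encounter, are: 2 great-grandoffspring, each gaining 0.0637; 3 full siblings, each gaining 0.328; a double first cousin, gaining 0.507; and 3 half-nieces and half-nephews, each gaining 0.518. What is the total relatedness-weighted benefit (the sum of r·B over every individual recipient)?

0.828925

r to a great-grandoffspring = 0.125 (three parent–offspring links: r = (1/2)^3 = 1/8).
r to a full sibling = 0.5 (full sibs share both parents — two paths of length 2: r = 2·(1/2)^2 = 1/2).
r to a double first cousin = 1/4 (double first cousins share both grandparent pairs — four paths of length 4: r = 4·(1/2)^4 = 1/4).
r to a half-niece or half-nephew = 0.125 (half-aunt/uncle↔niece/nephew: one path of length 3: r = (1/2)^3 = 1/8).
Summing one r·B term per recipient: 2·0.125·0.0637 + 3·0.5·0.328 + 1·0.25·0.507 + 3·0.125·0.518 = 0.828925.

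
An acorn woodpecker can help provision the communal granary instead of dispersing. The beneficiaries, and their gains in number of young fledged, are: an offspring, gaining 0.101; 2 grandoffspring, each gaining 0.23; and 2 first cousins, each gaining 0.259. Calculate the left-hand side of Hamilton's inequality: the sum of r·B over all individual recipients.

0.23025

r to an offspring = 0.5 (one parent–offspring link: r = (1/2)^1 = 1/2).
r to a grandoffspring = 0.25 (two parent–offspring links: r = (1/2)^2 = 1/4).
r to a first cousin = 0.125 (first cousins share one grandparent pair — two paths of length 4: r = 2·(1/2)^4 = 1/8).
Summing one r·B term per recipient: 1·0.5·0.101 + 2·0.25·0.23 + 2·0.125·0.259 = 0.23025.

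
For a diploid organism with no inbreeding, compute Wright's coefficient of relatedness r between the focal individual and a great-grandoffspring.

0.125

Each parent–offspring link contributes a factor of 1/2, and independent paths through distinct common ancestors add.
Three parent–offspring links: r = (1/2)^3 = 1/8.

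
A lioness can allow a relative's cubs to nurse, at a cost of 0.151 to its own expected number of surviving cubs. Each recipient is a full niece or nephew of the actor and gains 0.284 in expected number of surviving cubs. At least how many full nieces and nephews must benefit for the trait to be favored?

r to a full niece or nephew = 1/4 (full aunt/uncle↔niece/nephew: two paths of length 3 through the shared grandparent pair: r = 2·(1/2)^3 = 1/4).
Hamilton's rule: n·r·B > C  ⇒  n > C/(r·B) = 0.151/(0.25·0.284) = 2.127.
The smallest integer exceeding 2.127 is 3.

3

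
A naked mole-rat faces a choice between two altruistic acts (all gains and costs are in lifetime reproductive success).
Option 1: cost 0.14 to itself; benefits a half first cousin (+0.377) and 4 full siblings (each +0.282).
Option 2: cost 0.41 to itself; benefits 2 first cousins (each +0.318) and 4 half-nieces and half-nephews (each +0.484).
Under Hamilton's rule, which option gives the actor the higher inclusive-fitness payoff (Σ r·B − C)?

Option 1: r to a half first cousin = 0.0625.
Option 1: r to a full sibling = 0.5.
Option 1: Σ r·B − C = (1·0.0625·0.377 + 4·0.5·0.282) − 0.14 = 0.4475625.
Option 2: r to a first cousin = 0.125.
Option 2: r to a half-niece or half-nephew = 0.125.
Option 2: Σ r·B − C = (2·0.125·0.318 + 4·0.125·0.484) − 0.41 = -0.0885.
Option 1 has the higher net inclusive-fitness payoff.

Option 1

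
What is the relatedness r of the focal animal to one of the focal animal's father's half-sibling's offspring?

Each parent–offspring link contributes a factor of 1/2, and independent paths through distinct common ancestors add.
Half first cousins share one grandparent — one path of length 4: r = (1/2)^4 = 1/16.

0.0625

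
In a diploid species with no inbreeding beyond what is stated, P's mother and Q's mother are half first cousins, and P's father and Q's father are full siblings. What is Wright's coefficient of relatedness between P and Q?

With two independent routes of shared ancestry, r is the sum of the two contributions.
P and Q are related in two ways: half second cousins through their mothers (r = 1/64) and first cousins through their fathers (r = 1/8).
r = 1/64 + 1/8 = 0.140625.

0.140625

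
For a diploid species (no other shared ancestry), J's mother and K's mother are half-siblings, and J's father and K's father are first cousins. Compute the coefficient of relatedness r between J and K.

0.09375

With two independent routes of shared ancestry, r is the sum of the two contributions.
J and K are related in two ways: half first cousins through their mothers (r = 1/16) and second cousins through their fathers (r = 1/32).
r = 1/16 + 1/32 = 3/32 = 0.09375.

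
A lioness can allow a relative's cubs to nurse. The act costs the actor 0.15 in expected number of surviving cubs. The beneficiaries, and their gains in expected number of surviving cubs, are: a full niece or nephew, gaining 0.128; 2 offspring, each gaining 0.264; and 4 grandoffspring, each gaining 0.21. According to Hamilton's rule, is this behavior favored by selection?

Hamilton's rule: the trait is favored when the sum of r·B over every recipient exceeds the actor's cost C.
r to a full niece or nephew = 0.25 (full aunt/uncle↔niece/nephew: two paths of length 3 through the shared grandparent pair: r = 2·(1/2)^3 = 1/4).
r to an offspring = 1/2 (one parent–offspring link: r = (1/2)^1 = 1/2).
r to a grandoffspring = 0.25 (two parent–offspring links: r = (1/2)^2 = 1/4).
Summing one r·B term per recipient: 1·0.25·0.128 + 2·0.5·0.264 + 4·0.25·0.21 = 0.506.
0.506 > 0.15: the indirect benefit exceeds the cost.

Yes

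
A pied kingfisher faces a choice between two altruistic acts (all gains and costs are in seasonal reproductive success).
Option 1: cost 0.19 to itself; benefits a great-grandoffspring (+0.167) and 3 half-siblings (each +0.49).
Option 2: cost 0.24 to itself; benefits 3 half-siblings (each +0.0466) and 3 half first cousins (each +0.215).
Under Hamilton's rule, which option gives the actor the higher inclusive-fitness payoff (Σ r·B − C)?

Option 1

Option 1: r to a great-grandoffspring = 0.125.
Option 1: r to a half-sibling = 0.25.
Option 1: Σ r·B − C = (1·0.125·0.167 + 3·0.25·0.49) − 0.19 = 0.198375.
Option 2: r to a half-sibling = 0.25.
Option 2: r to a half first cousin = 0.0625.
Option 2: Σ r·B − C = (3·0.25·0.0466 + 3·0.0625·0.215) − 0.24 = -0.1647375.
Option 1 has the higher net inclusive-fitness payoff.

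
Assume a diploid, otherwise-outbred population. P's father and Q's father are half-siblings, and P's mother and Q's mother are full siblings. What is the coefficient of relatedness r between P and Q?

Relatedness sums over independent paths through distinct common ancestors.
P and Q are related in two ways: half first cousins through their fathers (r = 1/16) and first cousins through their mothers (r = 1/8).
r = 1/16 + 1/8 = 3/16 = 0.1875.

0.1875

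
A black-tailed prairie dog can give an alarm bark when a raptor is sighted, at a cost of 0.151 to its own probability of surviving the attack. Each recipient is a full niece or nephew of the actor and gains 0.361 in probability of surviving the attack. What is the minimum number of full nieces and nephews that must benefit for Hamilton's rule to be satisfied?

r to a full niece or nephew = 1/4 (full aunt/uncle↔niece/nephew: two paths of length 3 through the shared grandparent pair: r = 2·(1/2)^3 = 1/4).
Hamilton's rule: n·r·B > C  ⇒  n > C/(r·B) = 0.151/(0.25·0.361) = 1.673.
The smallest integer exceeding 1.673 is 2.

2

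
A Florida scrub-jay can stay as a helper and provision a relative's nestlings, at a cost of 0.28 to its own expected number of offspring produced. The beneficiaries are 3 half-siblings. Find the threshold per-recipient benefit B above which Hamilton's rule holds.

0.3733

r to a half-sibling = 1/4 (half-sibs share one parent — one path of length 2: r = (1/2)^2 = 1/4).
Hamilton's rule with n recipients of equal r: n·r·B > C, so B > C/(n·r) = 0.28/(3·0.25) = 0.3733.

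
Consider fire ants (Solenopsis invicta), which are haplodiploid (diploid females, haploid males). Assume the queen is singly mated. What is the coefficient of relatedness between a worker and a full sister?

Haplodiploid full sisters inherit their father's entire haploid genome identically (contributing 1/2) and on average half of their mother's contribution (1/2 · 1/2 = 1/4); r = 1/2 + 1/4 = 3/4.

0.75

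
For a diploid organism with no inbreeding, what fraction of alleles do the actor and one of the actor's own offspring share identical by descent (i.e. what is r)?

Each parent–offspring link contributes a factor of 1/2, and independent paths through distinct common ancestors add.
One parent–offspring link: r = (1/2)^1 = 1/2.

0.5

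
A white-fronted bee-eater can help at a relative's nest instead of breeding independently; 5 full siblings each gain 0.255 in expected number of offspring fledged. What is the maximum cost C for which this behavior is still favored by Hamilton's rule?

0.6375

r to a full sibling = 0.5 (full sibs share both parents — two paths of length 2: r = 2·(1/2)^2 = 1/2).
Hamilton's rule: n·r·B > C, so the trait is favored while C < n·r·B = 5·0.5·0.255 = 0.6375.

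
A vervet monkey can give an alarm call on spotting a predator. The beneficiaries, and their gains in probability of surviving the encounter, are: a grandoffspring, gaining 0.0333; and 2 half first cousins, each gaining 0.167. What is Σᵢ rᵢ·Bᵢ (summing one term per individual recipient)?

0.0292

r to a grandoffspring = 0.25 (two parent–offspring links: r = (1/2)^2 = 1/4).
r to a half first cousin = 0.0625 (half first cousins share one grandparent — one path of length 4: r = (1/2)^4 = 1/16).
Summing one r·B term per recipient: 1·0.25·0.0333 + 2·0.0625·0.167 = 0.0292.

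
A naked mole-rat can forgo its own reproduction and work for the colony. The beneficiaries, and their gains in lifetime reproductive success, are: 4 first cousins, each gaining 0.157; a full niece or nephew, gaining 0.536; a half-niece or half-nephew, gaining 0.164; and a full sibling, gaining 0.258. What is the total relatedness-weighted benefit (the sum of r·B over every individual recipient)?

r to a first cousin = 1/8 (first cousins share one grandparent pair — two paths of length 4: r = 2·(1/2)^4 = 1/8).
r to a full niece or nephew = 0.25 (full aunt/uncle↔niece/nephew: two paths of length 3 through the shared grandparent pair: r = 2·(1/2)^3 = 1/4).
r to a half-niece or half-nephew = 1/8 (half-aunt/uncle↔niece/nephew: one path of length 3: r = (1/2)^3 = 1/8).
r to a full sibling = 0.5 (full sibs share both parents — two paths of length 2: r = 2·(1/2)^2 = 1/2).
Summing one r·B term per recipient: 4·0.125·0.157 + 1·0.25·0.536 + 1·0.125·0.164 + 1·0.5·0.258 = 0.362.

0.362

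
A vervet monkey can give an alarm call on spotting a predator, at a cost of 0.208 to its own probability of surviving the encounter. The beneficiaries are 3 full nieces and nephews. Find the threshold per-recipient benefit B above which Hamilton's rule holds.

r to a full niece or nephew = 1/4 (full aunt/uncle↔niece/nephew: two paths of length 3 through the shared grandparent pair: r = 2·(1/2)^3 = 1/4).
Hamilton's rule with n recipients of equal r: n·r·B > C, so B > C/(n·r) = 0.208/(3·0.25) = 0.2773.

0.2773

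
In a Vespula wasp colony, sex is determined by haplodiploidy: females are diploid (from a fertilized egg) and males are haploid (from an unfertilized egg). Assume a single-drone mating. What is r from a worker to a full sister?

Haplodiploid full sisters inherit their father's entire haploid genome identically (contributing 1/2) and on average half of their mother's contribution (1/2 · 1/2 = 1/4); r = 1/2 + 1/4 = 3/4.

0.75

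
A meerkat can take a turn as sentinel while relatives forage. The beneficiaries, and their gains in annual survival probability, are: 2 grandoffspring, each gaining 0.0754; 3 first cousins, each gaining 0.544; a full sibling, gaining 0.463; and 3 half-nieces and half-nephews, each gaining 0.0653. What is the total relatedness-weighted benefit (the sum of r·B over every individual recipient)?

0.4976875

r to a grandoffspring = 1/4 (two parent–offspring links: r = (1/2)^2 = 1/4).
r to a first cousin = 0.125 (first cousins share one grandparent pair — two paths of length 4: r = 2·(1/2)^4 = 1/8).
r to a full sibling = 1/2 (full sibs share both parents — two paths of length 2: r = 2·(1/2)^2 = 1/2).
r to a half-niece or half-nephew = 0.125 (half-aunt/uncle↔niece/nephew: one path of length 3: r = (1/2)^3 = 1/8).
Summing one r·B term per recipient: 2·0.25·0.0754 + 3·0.125·0.544 + 1·0.5·0.463 + 3·0.125·0.0653 = 0.4976875.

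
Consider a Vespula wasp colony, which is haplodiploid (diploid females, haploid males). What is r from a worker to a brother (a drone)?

Her haploid brother carries none of their father's genes and a random half of their mother's genome; that half matches the maternal half of her own genome with probability 1/2: r = 1/2 · 1/2 = 1/4.

0.25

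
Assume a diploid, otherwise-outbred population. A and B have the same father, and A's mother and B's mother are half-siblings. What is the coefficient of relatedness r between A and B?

Relatedness sums over independent paths through distinct common ancestors.
A and B are related in two ways: half-sibs through their shared father (r = 1/4) and half first cousins through their mothers (r = 1/16).
r = 1/4 + 1/16 = 0.3125.

0.3125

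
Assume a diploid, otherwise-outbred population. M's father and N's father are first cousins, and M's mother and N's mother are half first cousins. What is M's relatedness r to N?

Wright's path rule: contributions from independent ancestry routes add.
M and N are related in two ways: second cousins through their fathers (r = 1/32) and half second cousins through their mothers (r = 1/64).
r = 1/32 + 1/64 = 3/64 = 0.046875.

0.046875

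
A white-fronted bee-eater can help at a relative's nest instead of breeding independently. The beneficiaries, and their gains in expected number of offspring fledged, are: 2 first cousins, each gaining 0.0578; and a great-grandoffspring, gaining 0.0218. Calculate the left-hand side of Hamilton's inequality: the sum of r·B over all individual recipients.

r to a first cousin = 0.125 (first cousins share one grandparent pair — two paths of length 4: r = 2·(1/2)^4 = 1/8).
r to a great-grandoffspring = 1/8 (three parent–offspring links: r = (1/2)^3 = 1/8).
Summing one r·B term per recipient: 2·0.125·0.0578 + 1·0.125·0.0218 = 0.017175.

0.017175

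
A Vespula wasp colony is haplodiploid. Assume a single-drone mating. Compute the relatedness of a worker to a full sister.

0.75

Haplodiploid full sisters inherit their father's entire haploid genome identically (contributing 1/2) and on average half of their mother's contribution (1/2 · 1/2 = 1/4); r = 1/2 + 1/4 = 3/4.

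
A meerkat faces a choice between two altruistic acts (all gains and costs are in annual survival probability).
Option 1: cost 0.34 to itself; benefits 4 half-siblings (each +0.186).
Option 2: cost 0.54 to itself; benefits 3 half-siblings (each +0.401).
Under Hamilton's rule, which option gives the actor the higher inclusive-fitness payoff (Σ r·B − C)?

Option 1: r to a half-sibling = 0.25.
Option 1: Σ r·B − C = (4·0.25·0.186) − 0.34 = -0.154.
Option 2: r to a half-sibling = 0.25.
Option 2: Σ r·B − C = (3·0.25·0.401) − 0.54 = -0.23925.
Option 1 has the higher net inclusive-fitness payoff.

Option 1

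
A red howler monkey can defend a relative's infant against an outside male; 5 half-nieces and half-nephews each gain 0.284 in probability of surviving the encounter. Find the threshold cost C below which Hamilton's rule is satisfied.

r to a half-niece or half-nephew = 0.125 (half-aunt/uncle↔niece/nephew: one path of length 3: r = (1/2)^3 = 1/8).
Hamilton's rule: n·r·B > C, so the trait is favored while C < n·r·B = 5·0.125·0.284 = 0.1775.

0.1775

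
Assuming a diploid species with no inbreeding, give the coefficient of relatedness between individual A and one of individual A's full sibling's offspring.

Each parent–offspring link contributes a factor of 1/2, and independent paths through distinct common ancestors add.
Full aunt/uncle↔niece/nephew: two paths of length 3 through the shared grandparent pair: r = 2·(1/2)^3 = 1/4.

0.25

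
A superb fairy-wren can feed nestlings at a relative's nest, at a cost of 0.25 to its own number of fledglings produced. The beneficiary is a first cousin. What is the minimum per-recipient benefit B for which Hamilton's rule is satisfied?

r to a first cousin = 0.125 (first cousins share one grandparent pair — two paths of length 4: r = 2·(1/2)^4 = 1/8).
Hamilton's rule with n recipients of equal r: n·r·B > C, so B > C/(n·r) = 0.25/(1·0.125) = 2.

2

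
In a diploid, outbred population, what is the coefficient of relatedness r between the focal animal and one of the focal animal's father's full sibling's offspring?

0.125

Each parent–offspring link contributes a factor of 1/2, and independent paths through distinct common ancestors add.
First cousins share one grandparent pair — two paths of length 4: r = 2·(1/2)^4 = 1/8.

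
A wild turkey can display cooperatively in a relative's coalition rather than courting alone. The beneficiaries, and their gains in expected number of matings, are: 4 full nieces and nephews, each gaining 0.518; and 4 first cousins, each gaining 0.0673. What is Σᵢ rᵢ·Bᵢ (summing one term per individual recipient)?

r to a full niece or nephew = 0.25 (full aunt/uncle↔niece/nephew: two paths of length 3 through the shared grandparent pair: r = 2·(1/2)^3 = 1/4).
r to a first cousin = 1/8 (first cousins share one grandparent pair — two paths of length 4: r = 2·(1/2)^4 = 1/8).
Summing one r·B term per recipient: 4·0.25·0.518 + 4·0.125·0.0673 = 0.55165.

0.55165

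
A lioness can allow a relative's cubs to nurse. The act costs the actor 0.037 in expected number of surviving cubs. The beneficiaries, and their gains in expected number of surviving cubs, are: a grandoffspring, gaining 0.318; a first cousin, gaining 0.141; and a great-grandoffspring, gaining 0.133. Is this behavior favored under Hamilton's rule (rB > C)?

Yes

Hamilton's rule: the trait is favored when the sum of r·B over every recipient exceeds the actor's cost C.
r to a grandoffspring = 1/4 (two parent–offspring links: r = (1/2)^2 = 1/4).
r to a first cousin = 0.125 (first cousins share one grandparent pair — two paths of length 4: r = 2·(1/2)^4 = 1/8).
r to a great-grandoffspring = 0.125 (three parent–offspring links: r = (1/2)^3 = 1/8).
Summing one r·B term per recipient: 1·0.25·0.318 + 1·0.125·0.141 + 1·0.125·0.133 = 0.11375.
0.11375 > 0.037: the indirect benefit exceeds the cost.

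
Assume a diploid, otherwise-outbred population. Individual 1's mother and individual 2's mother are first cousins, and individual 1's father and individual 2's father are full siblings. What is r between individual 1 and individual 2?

Wright's path rule: contributions from independent ancestry routes add.
Individual 1 and individual 2 are related in two ways: second cousins through their mothers (r = 1/32) and first cousins through their fathers (r = 1/8).
r = 1/32 + 1/8 = 0.15625.

0.15625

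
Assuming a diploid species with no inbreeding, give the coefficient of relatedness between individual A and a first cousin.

0.125

First cousins share one grandparent pair — two paths of length 4: r = 2·(1/2)^4 = 1/8.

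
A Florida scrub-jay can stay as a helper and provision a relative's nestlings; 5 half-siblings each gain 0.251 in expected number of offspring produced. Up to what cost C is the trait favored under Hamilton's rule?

0.31375

r to a half-sibling = 1/4 (half-sibs share one parent — one path of length 2: r = (1/2)^2 = 1/4).
Hamilton's rule: n·r·B > C, so the trait is favored while C < n·r·B = 5·0.25·0.251 = 0.31375.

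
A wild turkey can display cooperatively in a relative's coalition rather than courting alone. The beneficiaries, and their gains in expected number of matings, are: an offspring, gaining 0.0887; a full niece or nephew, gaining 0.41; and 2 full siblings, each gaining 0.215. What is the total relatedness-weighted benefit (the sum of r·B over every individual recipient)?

0.36185

r to an offspring = 0.5 (one parent–offspring link: r = (1/2)^1 = 1/2).
r to a full niece or nephew = 1/4 (full aunt/uncle↔niece/nephew: two paths of length 3 through the shared grandparent pair: r = 2·(1/2)^3 = 1/4).
r to a full sibling = 0.5 (full sibs share both parents — two paths of length 2: r = 2·(1/2)^2 = 1/2).
Summing one r·B term per recipient: 1·0.5·0.0887 + 1·0.25·0.41 + 2·0.5·0.215 = 0.36185.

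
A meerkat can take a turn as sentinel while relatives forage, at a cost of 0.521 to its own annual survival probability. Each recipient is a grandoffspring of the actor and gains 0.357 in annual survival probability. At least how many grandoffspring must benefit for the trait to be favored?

6

r to a grandoffspring = 1/4 (two parent–offspring links: r = (1/2)^2 = 1/4).
Hamilton's rule: n·r·B > C  ⇒  n > C/(r·B) = 0.521/(0.25·0.357) = 5.838.
The smallest integer exceeding 5.838 is 6.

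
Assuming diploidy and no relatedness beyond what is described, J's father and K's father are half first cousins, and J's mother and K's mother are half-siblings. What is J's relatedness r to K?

With two independent routes of shared ancestry, r is the sum of the two contributions.
J and K are related in two ways: half second cousins through their fathers (r = 1/64) and half first cousins through their mothers (r = 1/16).
r = 1/64 + 1/16 = 0.078125.

0.078125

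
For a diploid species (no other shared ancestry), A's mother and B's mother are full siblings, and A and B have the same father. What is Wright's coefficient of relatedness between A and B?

0.375

Independent pedigree routes through distinct common ancestors add.
A and B are related in two ways: first cousins through their mothers (r = 1/8) and half-sibs through their shared father (r = 1/4).
r = 1/8 + 1/4 = 3/8 = 0.375.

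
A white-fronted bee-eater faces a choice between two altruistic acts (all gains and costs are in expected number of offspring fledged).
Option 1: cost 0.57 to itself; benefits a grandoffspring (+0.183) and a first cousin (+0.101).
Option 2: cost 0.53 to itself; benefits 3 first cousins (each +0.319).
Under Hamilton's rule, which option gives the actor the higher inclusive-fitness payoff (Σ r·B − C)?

Option 1: r to a grandoffspring = 0.25.
Option 1: r to a first cousin = 0.125.
Option 1: Σ r·B − C = (1·0.25·0.183 + 1·0.125·0.101) − 0.57 = -0.511625.
Option 2: r to a first cousin = 0.125.
Option 2: Σ r·B − C = (3·0.125·0.319) − 0.53 = -0.410375.
Option 2 has the higher net inclusive-fitness payoff.

Option 2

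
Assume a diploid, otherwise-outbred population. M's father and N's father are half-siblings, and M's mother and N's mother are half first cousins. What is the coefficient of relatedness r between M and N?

0.078125

With two independent routes of shared ancestry, r is the sum of the two contributions.
M and N are related in two ways: half first cousins through their fathers (r = 1/16) and half second cousins through their mothers (r = 1/64).
r = 1/16 + 1/64 = 5/64 = 0.078125.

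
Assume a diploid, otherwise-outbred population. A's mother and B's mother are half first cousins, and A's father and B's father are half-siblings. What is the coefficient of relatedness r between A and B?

Wright's path rule: contributions from independent ancestry routes add.
A and B are related in two ways: half second cousins through their mothers (r = 1/64) and half first cousins through their fathers (r = 1/16).
r = 1/64 + 1/16 = 0.078125.

0.078125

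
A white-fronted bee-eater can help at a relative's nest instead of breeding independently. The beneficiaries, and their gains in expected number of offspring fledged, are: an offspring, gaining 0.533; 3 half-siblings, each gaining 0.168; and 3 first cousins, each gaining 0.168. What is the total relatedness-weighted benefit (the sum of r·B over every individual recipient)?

r to an offspring = 1/2 (one parent–offspring link: r = (1/2)^1 = 1/2).
r to a half-sibling = 0.25 (half-sibs share one parent — one path of length 2: r = (1/2)^2 = 1/4).
r to a first cousin = 1/8 (first cousins share one grandparent pair — two paths of length 4: r = 2·(1/2)^4 = 1/8).
Summing one r·B term per recipient: 1·0.5·0.533 + 3·0.25·0.168 + 3·0.125·0.168 = 0.4555.

0.4555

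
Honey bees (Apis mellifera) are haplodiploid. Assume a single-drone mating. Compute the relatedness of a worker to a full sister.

Haplodiploid full sisters inherit their father's entire haploid genome identically (contributing 1/2) and on average half of their mother's contribution (1/2 · 1/2 = 1/4); r = 1/2 + 1/4 = 3/4.

0.75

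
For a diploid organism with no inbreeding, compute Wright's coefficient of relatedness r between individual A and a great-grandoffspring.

0.125

Three parent–offspring links: r = (1/2)^3 = 1/8.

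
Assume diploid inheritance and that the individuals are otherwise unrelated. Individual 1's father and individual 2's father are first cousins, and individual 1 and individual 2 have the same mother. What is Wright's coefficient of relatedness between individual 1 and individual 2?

0.28125

Independent pedigree routes through distinct common ancestors add.
Individual 1 and individual 2 are related in two ways: second cousins through their fathers (r = 1/32) and half-sibs through their shared mother (r = 1/4).
r = 1/32 + 1/4 = 9/32 = 0.28125.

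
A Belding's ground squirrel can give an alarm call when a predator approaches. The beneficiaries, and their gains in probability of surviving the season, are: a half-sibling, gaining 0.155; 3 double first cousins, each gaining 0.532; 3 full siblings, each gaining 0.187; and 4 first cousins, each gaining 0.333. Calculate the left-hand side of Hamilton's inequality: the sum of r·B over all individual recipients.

0.88475

r to a half-sibling = 1/4 (half-sibs share one parent — one path of length 2: r = (1/2)^2 = 1/4).
r to a double first cousin = 0.25 (double first cousins share both grandparent pairs — four paths of length 4: r = 4·(1/2)^4 = 1/4).
r to a full sibling = 0.5 (full sibs share both parents — two paths of length 2: r = 2·(1/2)^2 = 1/2).
r to a first cousin = 1/8 (first cousins share one grandparent pair — two paths of length 4: r = 2·(1/2)^4 = 1/8).
Summing one r·B term per recipient: 1·0.25·0.155 + 3·0.25·0.532 + 3·0.5·0.187 + 4·0.125·0.333 = 0.88475.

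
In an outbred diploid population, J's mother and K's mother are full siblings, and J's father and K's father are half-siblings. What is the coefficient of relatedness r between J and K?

Independent pedigree routes through distinct common ancestors add.
J and K are related in two ways: first cousins through their mothers (r = 1/8) and half first cousins through their fathers (r = 1/16).
r = 1/8 + 1/16 = 0.1875.

0.1875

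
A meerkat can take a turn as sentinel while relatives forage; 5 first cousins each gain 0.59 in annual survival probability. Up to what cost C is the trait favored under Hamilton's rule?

0.36875

r to a first cousin = 0.125 (first cousins share one grandparent pair — two paths of length 4: r = 2·(1/2)^4 = 1/8).
Hamilton's rule: n·r·B > C, so the trait is favored while C < n·r·B = 5·0.125·0.59 = 0.36875.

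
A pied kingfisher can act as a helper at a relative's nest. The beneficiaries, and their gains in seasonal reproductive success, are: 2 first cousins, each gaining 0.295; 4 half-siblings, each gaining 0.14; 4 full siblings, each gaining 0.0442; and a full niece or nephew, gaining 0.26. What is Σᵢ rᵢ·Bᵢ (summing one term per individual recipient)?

r to a first cousin = 1/8 (first cousins share one grandparent pair — two paths of length 4: r = 2·(1/2)^4 = 1/8).
r to a half-sibling = 1/4 (half-sibs share one parent — one path of length 2: r = (1/2)^2 = 1/4).
r to a full sibling = 0.5 (full sibs share both parents — two paths of length 2: r = 2·(1/2)^2 = 1/2).
r to a full niece or nephew = 1/4 (full aunt/uncle↔niece/nephew: two paths of length 3 through the shared grandparent pair: r = 2·(1/2)^3 = 1/4).
Summing one r·B term per recipient: 2·0.125·0.295 + 4·0.25·0.14 + 4·0.5·0.0442 + 1·0.25·0.26 = 0.36715.

0.36715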